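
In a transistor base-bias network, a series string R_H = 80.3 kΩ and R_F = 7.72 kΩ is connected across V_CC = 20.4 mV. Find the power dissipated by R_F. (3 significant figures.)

P ≈ 0.415 nW

ΣR = 88.02 kΩ → I = 20.4/88.02 = 0.2318 µA.
V(R_F) = I·R = 1.789 mV; P = V·I = 1.789 × 0.2318 = 0.4147 nW.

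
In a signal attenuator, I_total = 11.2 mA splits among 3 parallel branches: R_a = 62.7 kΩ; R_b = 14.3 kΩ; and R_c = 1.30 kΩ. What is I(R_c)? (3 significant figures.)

I ≈ 10.1 mA

Conductances: ΣG = 1/62.7 + 1/14.3 + 1/1.30 = 0.8551 (1/kΩ).
Current divider: I(R_c) = I_total · G_k/ΣG = 11.2 × (0.7692/0.8551) = 11.2 × 0.8996 = 10.08 mA.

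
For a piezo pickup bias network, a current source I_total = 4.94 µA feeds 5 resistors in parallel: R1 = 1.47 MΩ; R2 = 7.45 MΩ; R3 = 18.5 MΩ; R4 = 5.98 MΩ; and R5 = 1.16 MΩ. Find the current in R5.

Conductances: ΣG = 1/1.47 + 1/7.45 + 1/18.5 + 1/5.98 + 1/1.16 = 1.898 (1/MΩ).
By the current-divider rule, I = I_total · G_k/ΣG = 4.94 × 0.4542 = 2.244 µA.

I ≈ 2.24 µA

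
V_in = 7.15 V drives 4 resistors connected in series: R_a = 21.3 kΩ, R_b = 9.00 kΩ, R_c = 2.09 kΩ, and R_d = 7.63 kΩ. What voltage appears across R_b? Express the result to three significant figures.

Total series resistance ΣR = 21.3 + 9.00 + 2.09 + 7.63 = 40.02 kΩ.
By the voltage-divider rule, V = 7.15 × 9.000/40.02 = 1.608 V.

V ≈ 1.61 V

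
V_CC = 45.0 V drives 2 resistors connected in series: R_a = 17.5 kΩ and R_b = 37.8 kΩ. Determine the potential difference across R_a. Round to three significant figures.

Total series resistance ΣR = 17.5 + 37.8 = 55.30 kΩ.
V = V_CC · R/ΣR = 45.0 × 0.3165 = 14.24 V.

V ≈ 14.2 V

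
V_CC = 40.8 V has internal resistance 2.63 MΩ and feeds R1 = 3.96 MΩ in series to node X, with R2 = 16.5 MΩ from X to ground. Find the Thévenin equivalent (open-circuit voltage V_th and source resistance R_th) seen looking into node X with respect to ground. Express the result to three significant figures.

R1' = 2.63 + 3.96 = 6.590 MΩ (source resistance + R1).
Open-circuit (no load on X): V_th = V_CC · R2/(R1' + R2) = 40.8 × 16.5/(6.590 + 16.5) = 29.16 V.
Looking into X with the source shorted: R_th = R1'·R2/(R1'+R2) = 6.590 × 16.5/23.09 = 4.709 MΩ.

V_th ≈ 29.2 V, R_th ≈ 4.71 MΩ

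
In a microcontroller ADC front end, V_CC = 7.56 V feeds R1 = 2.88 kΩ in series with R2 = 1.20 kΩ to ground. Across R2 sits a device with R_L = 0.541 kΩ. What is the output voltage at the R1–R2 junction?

The load sits in parallel with R2, giving an effective lower resistance R2' = R2·R_L/(R2+R_L) = 0.3729 kΩ.
Voltage divider with the loaded lower leg: V_out = 7.56 × 0.3729/(2.88 + 0.3729) = 7.56 × 0.1146 = 0.8666 V.

V_out ≈ 0.867 V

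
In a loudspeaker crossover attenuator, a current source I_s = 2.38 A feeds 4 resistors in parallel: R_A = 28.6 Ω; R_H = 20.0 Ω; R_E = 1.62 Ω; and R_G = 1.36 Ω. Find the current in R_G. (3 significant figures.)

ΣG = 1/28.6 + 1/20.0 + 1/1.62 + 1/1.36 = 1.438.
Current divider: I(R_G) = I_s · G_k/ΣG = 2.38 × (0.7353/1.438) = 2.38 × 0.5115 = 1.217 A.

I ≈ 1.22 A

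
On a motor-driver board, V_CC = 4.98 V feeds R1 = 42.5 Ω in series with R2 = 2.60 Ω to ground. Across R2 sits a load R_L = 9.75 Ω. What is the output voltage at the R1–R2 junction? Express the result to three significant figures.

V_out ≈ 0.229 V

The load sits in parallel with R2, giving an effective lower resistance R2' = R2·R_L/(R2+R_L) = 2.053 Ω.
Voltage divider with the loaded lower leg: V_out = 4.98 × 2.053/(42.5 + 2.053) = 4.98 × 0.04607 = 0.2294 V.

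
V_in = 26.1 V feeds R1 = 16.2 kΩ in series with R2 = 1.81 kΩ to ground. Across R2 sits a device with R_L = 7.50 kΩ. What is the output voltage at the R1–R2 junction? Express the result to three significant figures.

V_out ≈ 2.16 V

R2 ‖ R_L = (1.81 × 7.50)/(1.81 + 7.50) = 1.458 kΩ.
Then V_out = V_in · R2'/(R1 + R2') = 26.1 × 1.458/17.66 = 2.155 V.
(Unloaded it would be 2.62 V; the load pulls it down.)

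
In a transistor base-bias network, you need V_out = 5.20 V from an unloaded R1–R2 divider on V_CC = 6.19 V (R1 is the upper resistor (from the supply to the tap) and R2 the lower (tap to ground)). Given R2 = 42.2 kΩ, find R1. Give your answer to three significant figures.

R1 ≈ 8.03 kΩ

Required fraction k = V_out/V_CC = 0.8401.
So R1 = R2 · (V_CC/V_out − 1) = 42.2 × (6.19/5.20 − 1) = 42.2 × 0.1904 = 8.034 kΩ.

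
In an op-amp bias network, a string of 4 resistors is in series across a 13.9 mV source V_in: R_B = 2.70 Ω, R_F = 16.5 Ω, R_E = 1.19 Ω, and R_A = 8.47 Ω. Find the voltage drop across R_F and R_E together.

ΣR = 2.70 + 16.5 + 1.19 + 8.47 = 28.86 Ω.
R_{R_F..R_E} = 16.5 + 1.19 = 17.69 Ω.
V = V_in · R/ΣR = 13.9 × 0.6130 = 8.520 mV.

V ≈ 8.52 mV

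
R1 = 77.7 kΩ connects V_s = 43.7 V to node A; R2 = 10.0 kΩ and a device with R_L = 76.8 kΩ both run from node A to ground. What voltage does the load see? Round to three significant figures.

The load sits in parallel with R2, giving an effective lower resistance R2' = R2·R_L/(R2+R_L) = 8.848 kΩ.
Voltage divider with the loaded lower leg: V_out = 43.7 × 8.848/(77.7 + 8.848) = 43.7 × 0.1022 = 4.468 V.
(Unloaded it would be 4.98 V; the load pulls it down.)

V_out ≈ 4.47 V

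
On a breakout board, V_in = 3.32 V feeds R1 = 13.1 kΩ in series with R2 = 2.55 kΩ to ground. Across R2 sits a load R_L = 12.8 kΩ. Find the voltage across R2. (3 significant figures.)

V_out ≈ 0.464 V

First combine the lower leg with the load: R2 ‖ R_L = 2.126 kΩ.
Now apply the divider: V_out = 3.32 × 0.1397 = 0.4636 V.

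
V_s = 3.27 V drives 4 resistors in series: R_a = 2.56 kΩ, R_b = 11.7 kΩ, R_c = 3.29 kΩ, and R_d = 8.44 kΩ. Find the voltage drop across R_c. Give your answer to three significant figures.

Total series resistance ΣR = 2.56 + 11.7 + 3.29 + 8.44 = 25.99 kΩ.
By the voltage-divider rule, V = 3.27 × 3.290/25.99 = 0.4139 V.

V ≈ 0.414 V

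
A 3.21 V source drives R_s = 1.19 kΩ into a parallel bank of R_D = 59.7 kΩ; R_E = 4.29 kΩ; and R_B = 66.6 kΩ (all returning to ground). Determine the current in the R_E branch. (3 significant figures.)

I ≈ 0.569 mA

Equivalent of the parallel group: R_p = 3.775 kΩ.
V_A = 3.21 × 3.775/4.965 = 2.441 V.
Branch current I = V_A/R_E = 2.441/4.29 = 0.5689 mA.
(Equivalently: I_total = 0.6465 mA, then current-divider fraction G_k/ΣG = 0.8801.)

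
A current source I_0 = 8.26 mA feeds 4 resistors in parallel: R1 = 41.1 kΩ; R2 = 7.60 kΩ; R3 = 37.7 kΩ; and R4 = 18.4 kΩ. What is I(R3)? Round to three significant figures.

I ≈ 0.925 mA

ΣG = 1/41.1 + 1/7.60 + 1/37.7 + 1/18.4 = 0.2368.
By the current-divider rule, I = I_0 · G_k/ΣG = 8.26 × 0.1120 = 0.9253 mA.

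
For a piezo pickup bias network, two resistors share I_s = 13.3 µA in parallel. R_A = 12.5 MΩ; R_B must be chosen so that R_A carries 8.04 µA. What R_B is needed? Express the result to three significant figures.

R_B ≈ 19.1 MΩ

The fraction through R_A equals R_B/(R_A+R_B).
With f = 0.6045, R_B = R_A · f/(1−f) = 12.5 × 1.529 = 19.11 MΩ.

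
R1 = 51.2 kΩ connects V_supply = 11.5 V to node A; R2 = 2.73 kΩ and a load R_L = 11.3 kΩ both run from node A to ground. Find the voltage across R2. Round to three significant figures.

V_out ≈ 0.474 V

First combine the lower leg with the load: R2 ‖ R_L = 2.199 kΩ.
Voltage divider with the loaded lower leg: V_out = 11.5 × 2.199/(51.2 + 2.199) = 11.5 × 0.04118 = 0.4735 V.
(Unloaded it would be 0.582 V; the load pulls it down.)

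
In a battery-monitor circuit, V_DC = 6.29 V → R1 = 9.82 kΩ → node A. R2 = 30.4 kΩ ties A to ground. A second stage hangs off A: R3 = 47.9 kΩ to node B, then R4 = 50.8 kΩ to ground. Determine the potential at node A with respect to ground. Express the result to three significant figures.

V_A ≈ 4.42 V

The second stage (R3 + R4 = 98.70 kΩ) loads node A in parallel with R2.
Effective lower resistance at A: R2 ‖ 98.70 = 23.24 kΩ.
V_A = 6.29 × 23.24/(9.82 + 23.24) = 4.422 V.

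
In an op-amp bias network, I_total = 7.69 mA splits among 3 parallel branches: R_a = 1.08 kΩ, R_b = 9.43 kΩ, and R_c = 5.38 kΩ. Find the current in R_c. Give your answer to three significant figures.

ΣG = 1/1.08 + 1/9.43 + 1/5.38 = 1.218.
R_c takes the fraction G_k/ΣG = 0.1859/1.218 = 0.1526, so I = 7.69 × 0.1526 = 1.174 mA.

I ≈ 1.17 mA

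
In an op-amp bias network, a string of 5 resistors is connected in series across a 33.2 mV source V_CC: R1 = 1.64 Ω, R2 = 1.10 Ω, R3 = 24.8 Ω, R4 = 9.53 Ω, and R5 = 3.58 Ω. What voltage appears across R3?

ΣR = 1.64 + 1.10 + 24.8 + 9.53 + 3.58 = 40.65 Ω.
Voltage divider: V = V_CC · (24.80 / 40.65) = 33.2 × 0.6101 = 20.25 mV.

V ≈ 20.3 mV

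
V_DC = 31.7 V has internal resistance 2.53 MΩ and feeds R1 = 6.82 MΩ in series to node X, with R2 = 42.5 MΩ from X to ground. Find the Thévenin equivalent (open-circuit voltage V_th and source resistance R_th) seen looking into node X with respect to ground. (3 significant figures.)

V_th ≈ 26.0 V, R_th ≈ 7.66 MΩ

R1' = 2.53 + 6.82 = 9.350 MΩ (source resistance + R1).
V_th is the unloaded tap voltage: V_DC · R2/(R1'+R2) = 31.7 × 0.8197 = 25.98 V.
Looking into X with the source shorted: R_th = R1'·R2/(R1'+R2) = 9.350 × 42.5/51.85 = 7.664 MΩ.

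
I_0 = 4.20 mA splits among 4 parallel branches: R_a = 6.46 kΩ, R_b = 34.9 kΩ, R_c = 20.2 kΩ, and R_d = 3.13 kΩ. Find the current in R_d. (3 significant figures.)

I ≈ 2.43 mA

Conductances: ΣG = 1/6.46 + 1/34.9 + 1/20.2 + 1/3.13 = 0.5524 (1/kΩ).
By the current-divider rule, I = I_0 · G_k/ΣG = 4.20 × 0.5783 = 2.429 mA.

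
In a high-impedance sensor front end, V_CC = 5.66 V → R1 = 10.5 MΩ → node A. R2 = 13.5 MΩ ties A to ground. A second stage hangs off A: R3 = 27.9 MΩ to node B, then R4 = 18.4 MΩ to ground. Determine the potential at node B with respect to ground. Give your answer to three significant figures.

V_B ≈ 1.12 V

Node A sees R2 in parallel with the series input of stage 2, R3 + R4 = 46.30 MΩ.
Effective lower resistance at A: R2 ‖ 46.30 = 10.45 MΩ.
First divider: V_A = V_CC · 10.45/(10.5 + 10.45) = 2.824 V.
Then the unloaded second divider: V_B = V_A × R4/(R3+R4) = 2.824 × 0.3974 = 1.122 V.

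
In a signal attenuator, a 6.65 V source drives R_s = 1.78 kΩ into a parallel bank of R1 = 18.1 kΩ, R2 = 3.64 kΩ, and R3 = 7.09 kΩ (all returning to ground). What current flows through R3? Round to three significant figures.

Equivalent of the parallel group: R_p = 2.123 kΩ.
V_A by voltage divider: V_A = 6.65 × 2.123/(1.78 + 2.123) = 3.617 V.
Branch current I = V_A/R3 = 3.617/7.09 = 0.5102 mA.

I ≈ 0.510 mA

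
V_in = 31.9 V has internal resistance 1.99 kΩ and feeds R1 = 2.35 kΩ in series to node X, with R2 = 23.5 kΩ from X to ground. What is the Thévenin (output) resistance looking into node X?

R1' = 1.99 + 2.35 = 4.340 kΩ (source resistance + R1).
Looking into X with the source shorted: R_th = R1'·R2/(R1'+R2) = 4.340 × 23.5/27.84 = 3.663 kΩ.

R_th ≈ 3.66 kΩ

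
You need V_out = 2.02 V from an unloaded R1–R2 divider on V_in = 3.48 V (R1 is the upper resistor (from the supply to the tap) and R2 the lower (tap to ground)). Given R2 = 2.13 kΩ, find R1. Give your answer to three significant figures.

The divider ratio is R2/(R1+R2) = 2.02/3.48 = 0.5805.
Rearranging, R1 = R2·(1−k)/k = 2.13 × 0.7228 = 1.540 kΩ.

R1 ≈ 1.54 kΩ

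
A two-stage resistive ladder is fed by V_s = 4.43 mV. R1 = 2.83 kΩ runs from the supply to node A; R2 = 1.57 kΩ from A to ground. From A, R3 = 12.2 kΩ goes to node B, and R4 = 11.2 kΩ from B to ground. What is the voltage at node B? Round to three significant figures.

V_B ≈ 0.725 mV

The second stage (R3 + R4 = 23.40 kΩ) loads node A in parallel with R2.
Effective lower resistance at A: R2 ‖ 23.40 = 1.471 kΩ.
First divider: V_A = V_s · 1.471/(2.83 + 1.471) = 1.515 mV.
Stage 2 is unloaded, so V_B = V_A · R4/(R3+R4) = 1.515 × 11.2/23.40 = 0.7253 mV.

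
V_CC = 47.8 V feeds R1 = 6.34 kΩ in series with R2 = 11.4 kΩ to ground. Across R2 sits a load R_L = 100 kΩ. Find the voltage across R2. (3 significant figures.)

V_out ≈ 29.5 V

R2 ‖ R_L = (11.4 × 100)/(11.4 + 100) = 10.23 kΩ.
Voltage divider with the loaded lower leg: V_out = 47.8 × 10.23/(6.34 + 10.23) = 47.8 × 0.6175 = 29.51 V.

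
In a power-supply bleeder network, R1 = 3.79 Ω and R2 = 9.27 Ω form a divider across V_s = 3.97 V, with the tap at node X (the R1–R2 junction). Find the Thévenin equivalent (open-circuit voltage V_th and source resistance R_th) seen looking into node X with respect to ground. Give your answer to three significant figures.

V_th ≈ 2.82 V, R_th ≈ 2.69 Ω

V_th is the unloaded tap voltage: V_s · R2/(R1+R2) = 3.97 × 0.7098 = 2.818 V.
With V_s suppressed (replaced by a short), R_th = R1 ‖ R2 = (3.790 × 9.27)/(3.790 + 9.27) = 2.690 Ω.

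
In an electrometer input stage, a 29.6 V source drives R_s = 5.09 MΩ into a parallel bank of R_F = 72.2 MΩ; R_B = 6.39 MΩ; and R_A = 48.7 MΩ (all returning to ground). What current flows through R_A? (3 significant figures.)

Parallel bank: R_p = 1/(1/72.2 + 1/6.39 + 1/48.7) = 5.239 MΩ.
V_A by voltage divider: V_A = 29.6 × 5.239/(5.09 + 5.239) = 15.01 V.
I(R_A) = V_A / R_A = 15.01/48.7 = 0.3083 µA.

I ≈ 0.308 µA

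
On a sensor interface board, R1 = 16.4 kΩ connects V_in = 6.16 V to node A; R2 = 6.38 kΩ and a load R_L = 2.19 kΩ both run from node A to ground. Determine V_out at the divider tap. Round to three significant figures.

V_out ≈ 0.557 V

The load sits in parallel with R2, giving an effective lower resistance R2' = R2·R_L/(R2+R_L) = 1.630 kΩ.
Now apply the divider: V_out = 6.16 × 0.09042 = 0.5570 V.
(Unloaded it would be 1.73 V; the load pulls it down.)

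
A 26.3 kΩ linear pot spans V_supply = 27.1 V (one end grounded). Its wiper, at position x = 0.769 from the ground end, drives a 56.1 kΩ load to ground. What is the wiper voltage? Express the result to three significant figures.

Split the track: R_lower = x·R_p = 20.22 kΩ, R_upper = (1−x)·R_p = 6.075 kΩ.
Lower segment in parallel with the load: 20.22 ‖ 56.1 = 14.87 kΩ.
Then V_out = V_supply · 14.87/(6.075 + 14.87) = 19.24 V.
(Unloaded: V_out = x·V_supply = 20.8 V.)

V_out ≈ 19.2 V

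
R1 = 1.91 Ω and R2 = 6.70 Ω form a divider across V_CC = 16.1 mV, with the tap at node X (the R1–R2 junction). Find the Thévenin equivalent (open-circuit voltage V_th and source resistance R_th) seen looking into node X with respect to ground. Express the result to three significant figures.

With X open, the divider is unloaded: V_th = 16.1 × 6.70/8.610 = 12.53 mV.
Looking into X with the source shorted: R_th = R1·R2/(R1+R2) = 1.910 × 6.70/8.610 = 1.486 Ω.

V_th ≈ 12.5 mV, R_th ≈ 1.49 Ω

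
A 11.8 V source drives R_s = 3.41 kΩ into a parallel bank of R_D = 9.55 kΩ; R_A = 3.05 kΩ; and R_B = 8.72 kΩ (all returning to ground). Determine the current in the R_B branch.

Equivalent of the parallel group: R_p = 1.827 kΩ.
V_A = 11.8 × 1.827/5.237 = 4.117 V.
I(R_B) = V_A / R_B = 4.117/8.72 = 0.4721 mA.

I ≈ 0.472 mA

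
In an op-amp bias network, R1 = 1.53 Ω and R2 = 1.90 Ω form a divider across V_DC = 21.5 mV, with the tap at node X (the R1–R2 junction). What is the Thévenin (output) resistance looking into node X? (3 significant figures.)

With V_DC suppressed (replaced by a short), R_th = R1 ‖ R2 = (1.530 × 1.90)/(1.530 + 1.90) = 0.8475 Ω.

R_th ≈ 0.848 Ω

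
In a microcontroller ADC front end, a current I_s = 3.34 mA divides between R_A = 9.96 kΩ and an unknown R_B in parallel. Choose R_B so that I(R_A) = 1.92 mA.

Two-branch current divider: I_A = I_s · R_B/(R_A + R_B).
With f = 0.5749, R_B = R_A · f/(1−f) = 9.96 × 1.352 = 13.47 kΩ.

R_B ≈ 13.5 kΩ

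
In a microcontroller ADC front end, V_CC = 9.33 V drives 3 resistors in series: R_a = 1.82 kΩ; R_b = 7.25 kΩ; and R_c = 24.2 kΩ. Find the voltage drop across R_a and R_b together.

V ≈ 2.54 V

Total series resistance ΣR = 1.82 + 7.25 + 24.2 = 33.27 kΩ.
R_{R_a..R_b} = 1.82 + 7.25 = 9.070 kΩ.
V = V_CC · R/ΣR = 9.33 × 0.2726 = 2.544 V.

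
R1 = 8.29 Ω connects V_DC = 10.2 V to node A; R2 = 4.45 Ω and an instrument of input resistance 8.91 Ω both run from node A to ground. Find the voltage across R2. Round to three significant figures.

V_out ≈ 2.69 V

First combine the lower leg with the load: R2 ‖ R_L = 2.968 Ω.
Then V_out = V_DC · R2'/(R1 + R2') = 10.2 × 2.968/11.26 = 2.689 V.
(Unloaded it would be 3.56 V; the load pulls it down.)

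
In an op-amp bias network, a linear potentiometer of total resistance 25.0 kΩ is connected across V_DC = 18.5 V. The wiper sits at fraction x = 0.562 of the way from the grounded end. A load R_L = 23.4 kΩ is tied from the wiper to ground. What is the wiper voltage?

V_out ≈ 8.23 V

The pot divides into 10.95 kΩ above the wiper and 14.05 kΩ below.
R_L loads the lower segment: effective lower R = 8.779 kΩ.
Loaded-divider output: V_out = 18.5 × 0.4450 = 8.232 V.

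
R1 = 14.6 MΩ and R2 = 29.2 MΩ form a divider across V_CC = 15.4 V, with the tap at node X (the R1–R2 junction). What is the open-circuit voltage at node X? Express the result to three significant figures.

With X open, the divider is unloaded: V_th = 15.4 × 29.2/43.80 = 10.27 V.

V_th ≈ 10.3 V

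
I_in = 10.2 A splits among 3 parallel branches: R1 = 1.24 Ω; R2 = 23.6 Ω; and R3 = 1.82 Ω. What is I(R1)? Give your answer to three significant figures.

I ≈ 5.88 A

ΣG = 1/1.24 + 1/23.6 + 1/1.82 = 1.398.
R1 takes the fraction G_k/ΣG = 0.8065/1.398 = 0.5767, so I = 10.2 × 0.5767 = 5.883 A.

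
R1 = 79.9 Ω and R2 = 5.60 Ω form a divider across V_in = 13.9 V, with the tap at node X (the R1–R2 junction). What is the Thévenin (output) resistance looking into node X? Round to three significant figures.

R_th ≈ 5.23 Ω

Looking into X with the source shorted: R_th = R1·R2/(R1+R2) = 79.90 × 5.60/85.50 = 5.233 Ω.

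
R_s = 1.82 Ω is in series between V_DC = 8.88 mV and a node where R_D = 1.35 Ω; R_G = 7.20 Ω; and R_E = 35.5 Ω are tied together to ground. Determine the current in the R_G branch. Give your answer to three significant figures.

Parallel bank: R_p = 1/(1/1.35 + 1/7.20 + 1/35.5) = 1.102 Ω.
V_A = 8.88 × 1.102/2.922 = 3.348 mV.
Branch current I = V_A/R_G = 3.348/7.20 = 0.4650 mA.
(Check via current divider: I_total = 3.039 mA; share G_k/ΣG = 0.1530 → same result.)

I ≈ 0.465 mA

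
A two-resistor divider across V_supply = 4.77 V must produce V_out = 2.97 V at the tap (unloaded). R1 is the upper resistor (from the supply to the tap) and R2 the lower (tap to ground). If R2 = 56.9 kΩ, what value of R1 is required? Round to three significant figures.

R1 ≈ 34.5 kΩ

The divider ratio is R2/(R1+R2) = 2.97/4.77 = 0.6226.
Rearranging, R1 = R2·(1−k)/k = 56.9 × 0.6061 = 34.48 kΩ.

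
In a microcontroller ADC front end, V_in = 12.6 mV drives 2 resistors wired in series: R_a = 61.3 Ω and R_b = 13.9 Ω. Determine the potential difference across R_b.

V ≈ 2.33 mV

Series total: ΣR = 61.3 + 13.9 = 75.20 Ω.
Voltage divider: V = V_in · (13.90 / 75.20) = 12.6 × 0.1848 = 2.329 mV.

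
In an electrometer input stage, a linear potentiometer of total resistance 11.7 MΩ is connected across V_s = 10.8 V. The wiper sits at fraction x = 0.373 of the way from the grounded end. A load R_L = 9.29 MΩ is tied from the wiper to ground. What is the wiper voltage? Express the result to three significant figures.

Split the track: R_lower = x·R_p = 4.364 MΩ, R_upper = (1−x)·R_p = 7.336 MΩ.
(x·R_p) ‖ R_L = 2.969 MΩ.
Loaded-divider output: V_out = 10.8 × 0.2881 = 3.112 V.
(Unloaded: V_out = x·V_s = 4.03 V.)

V_out ≈ 3.11 V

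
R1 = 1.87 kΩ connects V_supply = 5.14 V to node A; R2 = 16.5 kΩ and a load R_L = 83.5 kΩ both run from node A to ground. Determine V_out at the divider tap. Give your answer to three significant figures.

R2 ‖ R_L = (16.5 × 83.5)/(16.5 + 83.5) = 13.78 kΩ.
Then V_out = V_supply · R2'/(R1 + R2') = 5.14 × 13.78/15.65 = 4.526 V.

V_out ≈ 4.53 V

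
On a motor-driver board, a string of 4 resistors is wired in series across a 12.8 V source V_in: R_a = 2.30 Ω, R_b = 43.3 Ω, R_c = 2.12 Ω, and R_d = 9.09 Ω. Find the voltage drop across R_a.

V ≈ 0.518 V

ΣR = 2.30 + 43.3 + 2.12 + 9.09 = 56.81 Ω.
Voltage divider: V = V_in · (2.300 / 56.81) = 12.8 × 0.04049 = 0.5182 V.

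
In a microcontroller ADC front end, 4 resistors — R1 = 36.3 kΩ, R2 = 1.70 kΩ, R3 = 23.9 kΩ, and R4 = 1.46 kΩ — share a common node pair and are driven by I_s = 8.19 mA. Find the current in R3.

I ≈ 0.255 mA

ΣG = 1/36.3 + 1/1.70 + 1/23.9 + 1/1.46 = 1.343.
R3 takes the fraction G_k/ΣG = 0.04184/1.343 = 0.03117, so I = 8.19 × 0.03117 = 0.2552 mA.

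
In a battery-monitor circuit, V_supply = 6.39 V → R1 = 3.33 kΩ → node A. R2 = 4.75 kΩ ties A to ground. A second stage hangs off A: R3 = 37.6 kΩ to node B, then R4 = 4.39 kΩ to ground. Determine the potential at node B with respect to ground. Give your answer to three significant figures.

Looking into the second stage from A: R3 + R4 = 41.99 kΩ appears in parallel with R2.
R2 ‖ (R3+R4) = 4.267 kΩ.
V_A = 6.39 × 4.267/(3.33 + 4.267) = 3.589 V.
Then the unloaded second divider: V_B = V_A × R4/(R3+R4) = 3.589 × 0.1045 = 0.3752 V.

V_B ≈ 0.375 V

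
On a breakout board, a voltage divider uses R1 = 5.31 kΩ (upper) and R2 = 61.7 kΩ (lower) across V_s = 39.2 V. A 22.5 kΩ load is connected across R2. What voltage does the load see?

The load sits in parallel with R2, giving an effective lower resistance R2' = R2·R_L/(R2+R_L) = 16.49 kΩ.
Now apply the divider: V_out = 39.2 × 0.7564 = 29.65 V.
(Unloaded it would be 36.1 V; the load pulls it down.)

V_out ≈ 29.7 V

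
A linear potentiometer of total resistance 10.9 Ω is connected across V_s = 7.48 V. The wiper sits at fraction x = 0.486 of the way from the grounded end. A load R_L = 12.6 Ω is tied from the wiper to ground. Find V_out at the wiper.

The pot divides into 5.603 Ω above the wiper and 5.297 Ω below.
(x·R_p) ‖ R_L = 3.729 Ω.
Loaded-divider output: V_out = 7.48 × 0.3996 = 2.989 V.

V_out ≈ 2.99 V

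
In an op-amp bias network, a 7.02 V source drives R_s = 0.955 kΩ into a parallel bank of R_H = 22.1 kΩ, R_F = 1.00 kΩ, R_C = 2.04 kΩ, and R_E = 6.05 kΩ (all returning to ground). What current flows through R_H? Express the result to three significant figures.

Equivalent of the parallel group: R_p = 0.5880 kΩ.
V_A = 7.02 × 0.5880/1.543 = 2.675 V.
I(R_H) = V_A / R_H = 2.675/22.1 = 0.1210 mA.
(Check via current divider: I_total = 4.550 mA; share G_k/ΣG = 0.02661 → same result.)

I ≈ 0.121 mA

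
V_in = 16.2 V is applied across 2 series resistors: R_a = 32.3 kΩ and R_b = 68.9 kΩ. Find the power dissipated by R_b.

P ≈ 1.77 mW

Series current I = V_in/ΣR = 16.2/101.2 = 0.1601 mA.
P(R_b) = I²·R_b = (0.1601)² × 68.9 = 1.766 mW.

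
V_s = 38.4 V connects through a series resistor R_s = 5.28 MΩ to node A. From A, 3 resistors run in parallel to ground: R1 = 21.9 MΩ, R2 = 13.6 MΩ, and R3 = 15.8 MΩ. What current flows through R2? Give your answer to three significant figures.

I ≈ 1.44 µA

Combine the parallel branches: R_p = (1/21.9 + 1/13.6 + 1/15.8)⁻¹ = 5.480 MΩ.
V_A by voltage divider: V_A = 38.4 × 5.480/(5.28 + 5.480) = 19.56 V.
Branch current I = V_A/R2 = 19.56/13.6 = 1.438 µA.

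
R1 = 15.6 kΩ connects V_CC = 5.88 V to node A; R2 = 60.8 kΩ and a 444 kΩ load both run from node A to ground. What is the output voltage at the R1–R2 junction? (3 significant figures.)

V_out ≈ 4.55 V

First combine the lower leg with the load: R2 ‖ R_L = 53.48 kΩ.
Then V_out = V_CC · R2'/(R1 + R2') = 5.88 × 53.48/69.08 = 4.552 V.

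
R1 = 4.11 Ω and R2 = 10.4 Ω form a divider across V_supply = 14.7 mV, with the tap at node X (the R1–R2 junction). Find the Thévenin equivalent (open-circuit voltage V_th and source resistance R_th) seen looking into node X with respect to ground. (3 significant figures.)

V_th is the unloaded tap voltage: V_supply · R2/(R1+R2) = 14.7 × 0.7167 = 10.54 mV.
With V_supply suppressed (replaced by a short), R_th = R1 ‖ R2 = (4.110 × 10.4)/(4.110 + 10.4) = 2.946 Ω.

V_th ≈ 10.5 mV, R_th ≈ 2.95 Ω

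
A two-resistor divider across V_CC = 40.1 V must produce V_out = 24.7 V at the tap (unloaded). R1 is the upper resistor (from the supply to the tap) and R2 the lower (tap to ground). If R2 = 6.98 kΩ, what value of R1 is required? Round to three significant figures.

R1 ≈ 4.35 kΩ

Required fraction k = V_out/V_CC = 0.6160.
R1 = R2·(1/k − 1) = 6.98 × 0.6235 = 4.352 kΩ.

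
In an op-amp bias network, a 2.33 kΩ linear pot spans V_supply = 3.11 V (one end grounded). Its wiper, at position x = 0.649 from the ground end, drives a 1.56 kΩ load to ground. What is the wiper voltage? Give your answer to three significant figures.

V_out ≈ 1.51 V

The pot divides into 0.8178 kΩ above the wiper and 1.512 kΩ below.
R_L loads the lower segment: effective lower R = 0.7679 kΩ.
Then V_out = V_supply · 0.7679/(0.8178 + 0.7679) = 1.506 V.
(Unloaded: V_out = x·V_supply = 2.02 V.)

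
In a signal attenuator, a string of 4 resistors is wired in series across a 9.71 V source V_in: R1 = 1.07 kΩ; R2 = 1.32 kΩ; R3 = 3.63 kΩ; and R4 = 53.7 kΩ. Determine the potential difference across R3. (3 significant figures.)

V ≈ 0.590 V

ΣR = 1.07 + 1.32 + 3.63 + 53.7 = 59.72 kΩ.
Voltage divider: V = V_in · (3.630 / 59.72) = 9.71 × 0.06078 = 0.5902 V.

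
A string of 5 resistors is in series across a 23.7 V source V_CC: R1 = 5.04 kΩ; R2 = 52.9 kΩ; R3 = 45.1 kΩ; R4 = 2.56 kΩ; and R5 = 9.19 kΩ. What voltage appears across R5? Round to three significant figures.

Total series resistance ΣR = 5.04 + 52.9 + 45.1 + 2.56 + 9.19 = 114.8 kΩ.
By the voltage-divider rule, V = 23.7 × 9.190/114.8 = 1.897 V.

V ≈ 1.90 V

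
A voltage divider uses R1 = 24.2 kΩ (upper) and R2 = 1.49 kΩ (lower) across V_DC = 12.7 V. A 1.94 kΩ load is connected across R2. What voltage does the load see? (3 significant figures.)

First combine the lower leg with the load: R2 ‖ R_L = 0.8427 kΩ.
Now apply the divider: V_out = 12.7 × 0.03365 = 0.4274 V.

V_out ≈ 0.427 V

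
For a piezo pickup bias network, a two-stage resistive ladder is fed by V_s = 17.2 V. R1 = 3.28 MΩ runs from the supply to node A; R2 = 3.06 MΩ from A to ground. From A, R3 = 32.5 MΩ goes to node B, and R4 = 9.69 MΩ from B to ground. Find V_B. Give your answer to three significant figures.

V_B ≈ 1.84 V

Looking into the second stage from A: R3 + R4 = 42.19 MΩ appears in parallel with R2.
R2 ‖ (R3+R4) = 2.853 MΩ.
So V_A = 17.2 × 0.4652 = 8.001 V.
Then the unloaded second divider: V_B = V_A × R4/(R3+R4) = 8.001 × 0.2297 = 1.838 V.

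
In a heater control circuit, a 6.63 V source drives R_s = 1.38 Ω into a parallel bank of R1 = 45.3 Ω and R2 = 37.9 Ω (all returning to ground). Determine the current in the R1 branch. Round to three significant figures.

I ≈ 0.137 A

Parallel bank: R_p = 1/(1/45.3 + 1/37.9) = 20.64 Ω.
V_A by voltage divider: V_A = 6.63 × 20.64/(1.38 + 20.64) = 6.214 V.
I(R1) = V_A / R1 = 6.214/45.3 = 0.1372 A.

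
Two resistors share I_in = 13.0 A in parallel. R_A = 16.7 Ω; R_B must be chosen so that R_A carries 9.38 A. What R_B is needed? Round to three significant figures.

The fraction through R_A equals R_B/(R_A+R_B).
9.38/13.0 = R_B/(R_A + R_B) → R_B = R_A · (0.7215)/(1 − 0.7215) = 16.7 × 2.591 = 43.27 Ω.

R_B ≈ 43.3 Ω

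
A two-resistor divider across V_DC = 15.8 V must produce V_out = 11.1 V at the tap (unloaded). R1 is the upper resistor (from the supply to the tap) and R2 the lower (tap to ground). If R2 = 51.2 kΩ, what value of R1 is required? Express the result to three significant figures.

The divider ratio is R2/(R1+R2) = 11.1/15.8 = 0.7025.
R1 = R2·(1/k − 1) = 51.2 × 0.4234 = 21.68 kΩ.

R1 ≈ 21.7 kΩ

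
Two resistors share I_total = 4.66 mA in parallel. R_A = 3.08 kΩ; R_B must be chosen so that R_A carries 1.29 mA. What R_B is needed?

Two-branch current divider: I_A = I_total · R_B/(R_A + R_B).
1.29/4.66 = R_B/(R_A + R_B) → R_B = R_A · (0.2768)/(1 − 0.2768) = 3.08 × 0.3828 = 1.179 kΩ.

R_B ≈ 1.18 kΩ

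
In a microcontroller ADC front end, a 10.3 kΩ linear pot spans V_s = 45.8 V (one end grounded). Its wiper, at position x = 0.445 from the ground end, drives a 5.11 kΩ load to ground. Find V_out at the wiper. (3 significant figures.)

Lower segment x·R_p = 4.584 kΩ; upper segment (1−x)·R_p = 5.716 kΩ.
Lower segment in parallel with the load: 4.584 ‖ 5.11 = 2.416 kΩ.
V_out = 45.8 × 2.416/(5.716 + 2.416) = 13.61 V.

V_out ≈ 13.6 V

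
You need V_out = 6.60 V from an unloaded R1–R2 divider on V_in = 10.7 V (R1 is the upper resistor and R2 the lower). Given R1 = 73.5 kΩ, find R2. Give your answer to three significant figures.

R2 ≈ 118 kΩ

The divider ratio is R2/(R1+R2) = 6.60/10.7 = 0.6168.
R2 = R1 · 0.6168/(1 − 0.6168) = 118.3 kΩ.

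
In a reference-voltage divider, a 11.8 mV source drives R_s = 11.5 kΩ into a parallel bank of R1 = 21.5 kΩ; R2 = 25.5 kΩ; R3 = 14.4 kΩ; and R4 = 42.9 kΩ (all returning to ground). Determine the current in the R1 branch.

Combine the parallel branches: R_p = (1/21.5 + 1/25.5 + 1/14.4 + 1/42.9)⁻¹ = 5.603 kΩ.
V_A by voltage divider: V_A = 11.8 × 5.603/(11.5 + 5.603) = 3.866 mV.
I(R1) = V_A / R1 = 3.866/21.5 = 0.1798 µA.
(Check via current divider: I_total = 0.6899 µA; share G_k/ΣG = 0.2606 → same result.)

I ≈ 0.180 µA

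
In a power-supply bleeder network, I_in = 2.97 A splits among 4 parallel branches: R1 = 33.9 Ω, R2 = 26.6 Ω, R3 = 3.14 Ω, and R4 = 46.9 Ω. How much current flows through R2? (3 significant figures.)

I ≈ 0.274 A

Conductances: ΣG = 1/33.9 + 1/26.6 + 1/3.14 + 1/46.9 = 0.4069 (1/Ω).
By the current-divider rule, I = I_in · G_k/ΣG = 2.97 × 0.09239 = 0.2744 A.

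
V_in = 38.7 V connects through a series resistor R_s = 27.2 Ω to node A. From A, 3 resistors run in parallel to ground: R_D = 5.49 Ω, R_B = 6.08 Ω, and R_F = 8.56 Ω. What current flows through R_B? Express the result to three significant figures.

I ≈ 0.468 A

Parallel bank: R_p = 1/(1/5.49 + 1/6.08 + 1/8.56) = 2.158 Ω.
V_A by voltage divider: V_A = 38.7 × 2.158/(27.2 + 2.158) = 2.844 V.
Branch current I = V_A/R_B = 2.844/6.08 = 0.4678 A.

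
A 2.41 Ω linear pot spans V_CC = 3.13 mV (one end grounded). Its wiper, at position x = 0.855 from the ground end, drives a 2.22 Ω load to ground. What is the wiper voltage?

V_out ≈ 2.36 mV

Lower segment x·R_p = 2.061 Ω; upper segment (1−x)·R_p = 0.3495 Ω.
(x·R_p) ‖ R_L = 1.069 Ω.
Loaded-divider output: V_out = 3.13 × 0.7536 = 2.359 mV.
(Unloaded: V_out = x·V_CC = 2.68 mV.)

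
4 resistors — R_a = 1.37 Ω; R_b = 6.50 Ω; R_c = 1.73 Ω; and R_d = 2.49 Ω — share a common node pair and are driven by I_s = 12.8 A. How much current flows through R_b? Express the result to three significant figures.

I ≈ 1.06 A

Conductances: ΣG = 1/1.37 + 1/6.50 + 1/1.73 + 1/2.49 = 1.863 (1/Ω).
By the current-divider rule, I = I_s · G_k/ΣG = 12.8 × 0.08256 = 1.057 A.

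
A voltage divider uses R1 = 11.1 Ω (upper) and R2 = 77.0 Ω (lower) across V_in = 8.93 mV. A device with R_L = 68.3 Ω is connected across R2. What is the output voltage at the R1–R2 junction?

V_out ≈ 6.83 mV

The load sits in parallel with R2, giving an effective lower resistance R2' = R2·R_L/(R2+R_L) = 36.19 Ω.
Then V_out = V_in · R2'/(R1 + R2') = 8.93 × 36.19/47.29 = 6.834 mV.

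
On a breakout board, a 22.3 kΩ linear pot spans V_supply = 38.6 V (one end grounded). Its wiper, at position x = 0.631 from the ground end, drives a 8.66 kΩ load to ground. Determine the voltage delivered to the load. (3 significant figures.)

Lower segment x·R_p = 14.07 kΩ; upper segment (1−x)·R_p = 8.229 kΩ.
(x·R_p) ‖ R_L = 5.361 kΩ.
Then V_out = V_supply · 5.361/(8.229 + 5.361) = 15.23 V.

V_out ≈ 15.2 V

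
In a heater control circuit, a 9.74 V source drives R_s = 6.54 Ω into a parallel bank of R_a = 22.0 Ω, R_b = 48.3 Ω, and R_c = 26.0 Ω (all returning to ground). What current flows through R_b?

Combine the parallel branches: R_p = (1/22.0 + 1/48.3 + 1/26.0)⁻¹ = 9.558 Ω.
V_A = 9.74 × 9.558/16.10 = 5.783 V.
Branch current I = V_A/R_b = 5.783/48.3 = 0.1197 A.
(Equivalently: I_total = 0.6050 A, then current-divider fraction G_k/ΣG = 0.1979.)

I ≈ 0.120 A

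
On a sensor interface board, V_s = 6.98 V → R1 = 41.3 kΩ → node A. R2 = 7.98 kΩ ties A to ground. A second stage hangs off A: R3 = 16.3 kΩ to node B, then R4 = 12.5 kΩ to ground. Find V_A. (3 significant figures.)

V_A ≈ 0.917 V

The second stage (R3 + R4 = 28.80 kΩ) loads node A in parallel with R2.
Effective lower resistance at A: R2 ‖ 28.80 = 6.249 kΩ.
So V_A = 6.98 × 0.1314 = 0.9173 V.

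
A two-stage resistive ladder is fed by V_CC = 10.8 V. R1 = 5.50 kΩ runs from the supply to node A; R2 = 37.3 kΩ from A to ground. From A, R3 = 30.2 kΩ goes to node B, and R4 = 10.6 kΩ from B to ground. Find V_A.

V_A ≈ 8.42 V

Looking into the second stage from A: R3 + R4 = 40.80 kΩ appears in parallel with R2.
R2 ‖ (R3+R4) = 19.49 kΩ.
V_A = 10.8 × 19.49/(5.50 + 19.49) = 8.423 V.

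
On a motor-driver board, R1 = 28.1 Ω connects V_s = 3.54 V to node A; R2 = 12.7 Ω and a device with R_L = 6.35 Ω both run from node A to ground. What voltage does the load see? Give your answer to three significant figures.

The load sits in parallel with R2, giving an effective lower resistance R2' = R2·R_L/(R2+R_L) = 4.233 Ω.
Then V_out = V_s · R2'/(R1 + R2') = 3.54 × 4.233/32.33 = 0.4635 V.

V_out ≈ 0.463 V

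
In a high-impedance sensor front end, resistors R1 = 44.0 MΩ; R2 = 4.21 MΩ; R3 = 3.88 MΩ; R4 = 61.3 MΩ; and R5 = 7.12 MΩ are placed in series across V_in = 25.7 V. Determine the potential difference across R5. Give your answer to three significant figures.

V ≈ 1.52 V

Total series resistance ΣR = 44.0 + 4.21 + 3.88 + 61.3 + 7.12 = 120.5 MΩ.
V = V_in · R/ΣR = 25.7 × 0.05908 = 1.518 V.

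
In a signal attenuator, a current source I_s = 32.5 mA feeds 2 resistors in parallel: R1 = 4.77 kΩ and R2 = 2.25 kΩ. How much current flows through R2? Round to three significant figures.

I ≈ 22.1 mA

With just two branches, the current splits inversely with resistance.
I(R2) = 32.5 × 4.77/(4.77 + 2.25) = 32.5 × 0.6795 = 22.08 mA.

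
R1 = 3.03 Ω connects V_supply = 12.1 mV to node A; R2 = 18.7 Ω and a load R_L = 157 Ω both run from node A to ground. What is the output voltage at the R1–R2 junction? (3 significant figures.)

The load sits in parallel with R2, giving an effective lower resistance R2' = R2·R_L/(R2+R_L) = 16.71 Ω.
Then V_out = V_supply · R2'/(R1 + R2') = 12.1 × 16.71/19.74 = 10.24 mV.
(Unloaded it would be 10.4 mV; the load pulls it down.)

V_out ≈ 10.2 mV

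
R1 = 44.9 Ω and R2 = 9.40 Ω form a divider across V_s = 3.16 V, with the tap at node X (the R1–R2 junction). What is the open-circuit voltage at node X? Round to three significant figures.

V_th is the unloaded tap voltage: V_s · R2/(R1+R2) = 3.16 × 0.1731 = 0.5470 V.

V_th ≈ 0.547 V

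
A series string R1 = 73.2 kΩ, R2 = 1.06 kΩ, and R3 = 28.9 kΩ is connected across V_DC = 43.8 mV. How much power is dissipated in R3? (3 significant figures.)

P ≈ 5.21 nW

The common current is I = 43.8/103.2 = 0.4246 µA.
V(R3) = I·R = 12.27 mV; P = V·I = 12.27 × 0.4246 = 5.210 nW.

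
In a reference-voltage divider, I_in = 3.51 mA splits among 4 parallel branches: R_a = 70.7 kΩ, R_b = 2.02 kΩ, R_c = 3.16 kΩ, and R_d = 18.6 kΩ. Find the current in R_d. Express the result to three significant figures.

I ≈ 0.215 mA

Conductances: ΣG = 1/70.7 + 1/2.02 + 1/3.16 + 1/18.6 = 0.8794 (1/kΩ).
Current divider: I(R_d) = I_in · G_k/ΣG = 3.51 × (0.05376/0.8794) = 3.51 × 0.06114 = 0.2146 mA.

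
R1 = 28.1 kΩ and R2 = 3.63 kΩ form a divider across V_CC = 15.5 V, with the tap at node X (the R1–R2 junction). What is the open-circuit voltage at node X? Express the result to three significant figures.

V_th is the unloaded tap voltage: V_CC · R2/(R1+R2) = 15.5 × 0.1144 = 1.773 V.

V_th ≈ 1.77 V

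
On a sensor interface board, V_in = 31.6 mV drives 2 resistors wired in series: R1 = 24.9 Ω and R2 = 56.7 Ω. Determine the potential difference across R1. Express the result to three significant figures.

V ≈ 9.64 mV

ΣR = 24.9 + 56.7 = 81.60 Ω.
V = V_in · R/ΣR = 31.6 × 0.3051 = 9.643 mV.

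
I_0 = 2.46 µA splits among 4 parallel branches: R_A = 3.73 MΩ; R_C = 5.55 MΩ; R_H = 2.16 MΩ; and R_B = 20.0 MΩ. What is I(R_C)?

I ≈ 0.461 µA

Total conductance ΣG = 1/3.73 + 1/5.55 + 1/2.16 + 1/20.0 = 0.9612 (units of 1/MΩ).
Current divider: I(R_C) = I_0 · G_k/ΣG = 2.46 × (0.1802/0.9612) = 2.46 × 0.1874 = 0.4611 µA.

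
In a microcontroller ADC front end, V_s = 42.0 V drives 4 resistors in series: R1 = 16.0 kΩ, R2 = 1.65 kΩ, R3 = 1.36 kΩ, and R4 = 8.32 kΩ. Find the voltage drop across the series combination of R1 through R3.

V ≈ 29.2 V

ΣR = 16.0 + 1.65 + 1.36 + 8.32 = 27.33 kΩ.
R_{R1..R3} = 16.0 + 1.65 + 1.36 = 19.01 kΩ.
Voltage divider: V = V_s · (19.01 / 27.33) = 42.0 × 0.6956 = 29.21 V.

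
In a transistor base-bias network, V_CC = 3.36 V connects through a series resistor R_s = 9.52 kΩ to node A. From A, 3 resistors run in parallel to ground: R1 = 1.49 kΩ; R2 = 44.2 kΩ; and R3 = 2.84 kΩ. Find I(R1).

Equivalent of the parallel group: R_p = 0.9561 kΩ.
V_A by voltage divider: V_A = 3.36 × 0.9561/(9.52 + 0.9561) = 0.3067 V.
Branch current I = V_A/R1 = 0.3067/1.49 = 0.2058 mA.

I ≈ 0.206 mA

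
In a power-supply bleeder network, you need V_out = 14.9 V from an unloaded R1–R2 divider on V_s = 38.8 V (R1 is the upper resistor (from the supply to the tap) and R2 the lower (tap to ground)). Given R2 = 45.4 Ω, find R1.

V_out/V_s = R2/(R1+R2) = 0.3840.
So R1 = R2 · (V_s/V_out − 1) = 45.4 × (38.8/14.9 − 1) = 45.4 × 1.604 = 72.82 Ω.

R1 ≈ 72.8 Ω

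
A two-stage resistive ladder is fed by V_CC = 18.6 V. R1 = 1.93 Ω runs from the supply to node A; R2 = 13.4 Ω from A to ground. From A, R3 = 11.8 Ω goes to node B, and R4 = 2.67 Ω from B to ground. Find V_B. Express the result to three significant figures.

The second stage (R3 + R4 = 14.47 Ω) loads node A in parallel with R2.
Effective lower resistance at A: R2 ‖ 14.47 = 6.957 Ω.
First divider: V_A = V_CC · 6.957/(1.93 + 6.957) = 14.56 V.
Stage 2 is unloaded, so V_B = V_A · R4/(R3+R4) = 14.56 × 2.67/14.47 = 2.687 V.

V_B ≈ 2.69 V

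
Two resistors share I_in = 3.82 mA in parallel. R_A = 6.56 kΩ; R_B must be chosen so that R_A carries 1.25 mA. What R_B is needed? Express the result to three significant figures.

R_B ≈ 3.19 kΩ

In a two-way split, I_A/I_in = R_B/(R_A + R_B).
1.25/3.82 = R_B/(R_A + R_B) → R_B = R_A · (0.3272)/(1 − 0.3272) = 6.56 × 0.4864 = 3.191 kΩ.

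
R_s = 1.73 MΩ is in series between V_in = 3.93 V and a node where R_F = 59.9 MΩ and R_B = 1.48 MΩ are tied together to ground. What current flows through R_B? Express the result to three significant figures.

Parallel bank: R_p = 1/(1/59.9 + 1/1.48) = 1.444 MΩ.
Node voltage V_A = V_in · R_p/(R_s + R_p) = 3.93 × 0.4550 = 1.788 V.
Branch current I = V_A/R_B = 1.788/1.48 = 1.208 µA.
(Check via current divider: I_total = 1.238 µA; share G_k/ΣG = 0.9759 → same result.)

I ≈ 1.21 µA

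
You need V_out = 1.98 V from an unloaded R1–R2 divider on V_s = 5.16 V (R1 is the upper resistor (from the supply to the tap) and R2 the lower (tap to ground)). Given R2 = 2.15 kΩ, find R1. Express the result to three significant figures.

V_out/V_s = R2/(R1+R2) = 0.3837.
So R1 = R2 · (V_s/V_out − 1) = 2.15 × (5.16/1.98 − 1) = 2.15 × 1.606 = 3.453 kΩ.

R1 ≈ 3.45 kΩ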